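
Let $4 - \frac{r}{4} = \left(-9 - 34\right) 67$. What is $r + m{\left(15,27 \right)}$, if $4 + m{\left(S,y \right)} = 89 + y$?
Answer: $11652$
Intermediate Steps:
$m{\left(S,y \right)} = 85 + y$ ($m{\left(S,y \right)} = -4 + \left(89 + y\right) = 85 + y$)
$r = 11540$ ($r = 16 - 4 \left(-9 - 34\right) 67 = 16 - 4 \left(\left(-43\right) 67\right) = 16 - -11524 = 16 + 11524 = 11540$)
$r + m{\left(15,27 \right)} = 11540 + \left(85 + 27\right) = 11540 + 112 = 11652$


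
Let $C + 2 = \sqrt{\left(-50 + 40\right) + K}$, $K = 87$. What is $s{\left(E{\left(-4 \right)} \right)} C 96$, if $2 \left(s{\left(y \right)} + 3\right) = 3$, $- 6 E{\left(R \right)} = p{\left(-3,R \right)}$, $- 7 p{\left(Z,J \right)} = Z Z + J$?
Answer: $288 - 144 \sqrt{77} \approx -975.59$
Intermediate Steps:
$p{\left(Z,J \right)} = - \frac{J}{7} - \frac{Z^{2}}{7}$ ($p{\left(Z,J \right)} = - \frac{Z Z + J}{7} = - \frac{Z^{2} + J}{7} = - \frac{J + Z^{2}}{7} = - \frac{J}{7} - \frac{Z^{2}}{7}$)
$E{\left(R \right)} = \frac{3}{14} + \frac{R}{42}$ ($E{\left(R \right)} = - \frac{- \frac{R}{7} - \frac{\left(-3\right)^{2}}{7}}{6} = - \frac{- \frac{R}{7} - \frac{9}{7}}{6} = - \frac{- \frac{9}{7} - \frac{R}{7}}{6} = \frac{3}{14} + \frac{R}{42}$)
$s{\left(y \right)} = - \frac{3}{2}$ ($s{\left(y \right)} = -3 + \frac{1}{2} \cdot 3 = -3 + \frac{3}{2} = - \frac{3}{2}$)
$C = -2 + \sqrt{77}$ ($C = -2 + \sqrt{\left(-50 + 40\right) + 87} = -2 + \sqrt{-10 + 87} = -2 + \sqrt{77} \approx 6.775$)
$s{\left(E{\left(-4 \right)} \right)} C 96 = - \frac{3 \left(-2 + \sqrt{77}\right)}{2} \cdot 96 = \left(3 - \frac{3 \sqrt{77}}{2}\right) 96 = 288 - 144 \sqrt{77}$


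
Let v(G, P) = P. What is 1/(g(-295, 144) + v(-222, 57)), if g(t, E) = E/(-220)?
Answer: 55/3099 ≈ 0.017748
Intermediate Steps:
g(t, E) = -E/220 (g(t, E) = E*(-1/220) = -E/220)
1/(g(-295, 144) + v(-222, 57)) = 1/(-1/220*144 + 57) = 1/(-36/55 + 57) = 1/(3099/55) = 55/3099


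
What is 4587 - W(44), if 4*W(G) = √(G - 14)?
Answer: 4587 - √30/4 ≈ 4585.6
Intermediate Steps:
W(G) = √(-14 + G)/4 (W(G) = √(G - 14)/4 = √(-14 + G)/4)
4587 - W(44) = 4587 - √(-14 + 44)/4 = 4587 - √30/4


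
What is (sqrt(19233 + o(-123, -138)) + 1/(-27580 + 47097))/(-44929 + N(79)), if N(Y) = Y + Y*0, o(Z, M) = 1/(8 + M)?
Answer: -1/875337450 - sqrt(325037570)/5830500 ≈ -0.0030922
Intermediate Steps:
N(Y) = Y (N(Y) = Y + 0 = Y)
(sqrt(19233 + o(-123, -138)) + 1/(-27580 + 47097))/(-44929 + N(79)) = (sqrt(19233 + 1/(8 - 138)) + 1/(-27580 + 47097))/(-44929 + 79) = (sqrt(19233 + 1/(-130)) + 1/19517)/(-44850) = (sqrt(19233 - 1/130) + 1/19517)*(-1/44850) = (sqrt(2500289/130) + 1/19517)*(-1/44850) = (sqrt(325037570)/130 + 1/19517)*(-1/44850) = (1/19517 + sqrt(325037570)/130)*(-1/44850) = -1/875337450 - sqrt(325037570)/5830500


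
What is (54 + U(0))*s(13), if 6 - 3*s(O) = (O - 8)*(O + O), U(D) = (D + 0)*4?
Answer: -2232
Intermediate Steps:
U(D) = 4*D (U(D) = D*4 = 4*D)
s(O) = 2 - 2*O*(-8 + O)/3 (s(O) = 2 - (O - 8)*(O + O)/3 = 2 - (-8 + O)*2*O/3 = 2 - 2*O*(-8 + O)/3)
(54 + U(0))*s(13) = (54 + 4*0)*(2 - ⅔*13² + (16/3)*13) = (54 + 0)*(2 - ⅔*169 + 208/3) = 54*(2 - 338/3 + 208/3) = 54*(-124/3) = -2232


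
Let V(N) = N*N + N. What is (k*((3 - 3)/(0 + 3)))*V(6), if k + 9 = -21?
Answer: 0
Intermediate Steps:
V(N) = N + N**2 (V(N) = N**2 + N = N + N**2)
k = -30 (k = -9 - 21 = -30)
(k*((3 - 3)/(0 + 3)))*V(6) = (-30*(3 - 3)/(0 + 3))*(6*(1 + 6)) = (-0/3)*(6*7) = -0/3*42 = -30*0*42 = 0*42 = 0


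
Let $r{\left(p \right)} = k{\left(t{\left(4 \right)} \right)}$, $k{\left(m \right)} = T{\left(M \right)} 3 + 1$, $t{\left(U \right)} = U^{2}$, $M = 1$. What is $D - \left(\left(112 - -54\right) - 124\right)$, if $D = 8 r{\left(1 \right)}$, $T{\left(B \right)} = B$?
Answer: $-10$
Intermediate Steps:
$k{\left(m \right)} = 4$ ($k{\left(m \right)} = 1 \cdot 3 + 1 = 3 + 1 = 4$)
$r{\left(p \right)} = 4$
$D = 32$ ($D = 8 \cdot 4 = 32$)
$D - \left(\left(112 - -54\right) - 124\right) = 32 - \left(\left(112 - -54\right) - 124\right) = 32 - \left(\left(112 + 54\right) - 124\right) = 32 - \left(166 - 124\right) = 32 - 42 = -10$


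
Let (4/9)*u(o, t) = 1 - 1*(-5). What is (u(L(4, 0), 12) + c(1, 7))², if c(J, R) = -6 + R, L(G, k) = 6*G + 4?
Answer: 841/4 ≈ 210.25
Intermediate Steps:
L(G, k) = 4 + 6*G
u(o, t) = 27/2 (u(o, t) = 9*(1 - 1*(-5))/4 = 9*(1 + 5)/4 = (9/4)*6 = 27/2)
(u(L(4, 0), 12) + c(1, 7))² = (27/2 + (-6 + 7))² = (27/2 + 1)² = (29/2)² = 841/4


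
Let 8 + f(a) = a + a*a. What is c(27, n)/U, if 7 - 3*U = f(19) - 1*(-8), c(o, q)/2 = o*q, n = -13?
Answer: 2106/373 ≈ 5.6461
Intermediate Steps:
c(o, q) = 2*o*q (c(o, q) = 2*(o*q) = 2*o*q)
f(a) = -8 + a + a² (f(a) = -8 + (a + a*a) = -8 + (a + a²) = -8 + a + a²)
U = -373/3 (U = 7/3 - ((-8 + 19 + 19²) - 1*(-8))/3 = 7/3 - ((-8 + 19 + 361) + 8)/3 = 7/3 - (372 + 8)/3 = 7/3 - ⅓*380 = 7/3 - 380/3 = -373/3 ≈ -124.33)
c(27, n)/U = (2*27*(-13))/(-373/3) = -702*(-3/373) = 2106/373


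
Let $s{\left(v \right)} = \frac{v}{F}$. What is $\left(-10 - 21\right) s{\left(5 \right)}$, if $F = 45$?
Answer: $- \frac{31}{9} \approx -3.4444$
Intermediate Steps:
$s{\left(v \right)} = \frac{v}{45}$
$\left(-10 - 21\right) s{\left(5 \right)} = \left(-10 - 21\right) \frac{1}{45} \cdot 5 = \left(-10 - 21\right) \frac{1}{9} = \left(-31\right) \frac{1}{9} = - \frac{31}{9}$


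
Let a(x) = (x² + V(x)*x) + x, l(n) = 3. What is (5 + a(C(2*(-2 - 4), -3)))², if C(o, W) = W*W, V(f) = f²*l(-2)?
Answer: 5207524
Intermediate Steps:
V(f) = 3*f² (V(f) = f²*3 = 3*f²)
C(o, W) = W²
a(x) = x + x² + 3*x³ (a(x) = (x² + (3*x²)*x) + x = (x² + 3*x³) + x = x + x² + 3*x³)
(5 + a(C(2*(-2 - 4), -3)))² = (5 + (-3)²*(1 + (-3)² + 3*((-3)²)²))² = (5 + 9*(1 + 9 + 3*9²))² = (5 + 9*(1 + 9 + 3*81))² = (5 + 9*(1 + 9 + 243))² = (5 + 9*253)² = (5 + 2277)² = 2282² = 5207524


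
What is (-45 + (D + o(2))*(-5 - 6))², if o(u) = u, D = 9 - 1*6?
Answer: 10000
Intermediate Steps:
D = 3 (D = 9 - 6 = 3)
(-45 + (D + o(2))*(-5 - 6))² = (-45 + (3 + 2)*(-5 - 6))² = (-45 + 5*(-11))² = (-45 - 55)² = (-100)² = 10000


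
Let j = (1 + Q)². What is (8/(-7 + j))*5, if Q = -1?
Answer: -40/7 ≈ -5.7143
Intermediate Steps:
j = 0 (j = (1 - 1)² = 0² = 0)
(8/(-7 + j))*5 = (8/(-7 + 0))*5 = (8/(-7))*5 = (8*(-⅐))*5 = -8/7*5 = -40/7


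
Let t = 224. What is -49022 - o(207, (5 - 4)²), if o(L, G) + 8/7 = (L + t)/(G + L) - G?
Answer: -71375929/1456 ≈ -49022.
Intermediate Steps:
o(L, G) = -8/7 - G + (224 + L)/(G + L) (o(L, G) = -8/7 + ((L + 224)/(G + L) - G) = -8/7 + ((224 + L)/(G + L) - G) = -8/7 + (-G + (224 + L)/(G + L)) = -8/7 - G + (224 + L)/(G + L))
-49022 - o(207, (5 - 4)²) = -49022 - (224 - ((5 - 4)²)² - 8*(5 - 4)²/7 - ⅐*207 - 1*(5 - 4)²*207)/((5 - 4)² + 207) = -49022 - (224 - (1²)² - 8/7*1² - 207/7 - 1*1²*207)/(1² + 207) = -49022 - (224 - 1*1² - 8/7*1 - 207/7 - 1*1*207)/(1 + 207) = -49022 - (224 - 1*1 - 8/7 - 207/7 - 207)/208 = -49022 - (224 - 1 - 8/7 - 207/7 - 207)/208 = -49022 - (-103)/(208*7) = -49022 - 1*(-103/1456) = -49022 + 103/1456 = -71375929/1456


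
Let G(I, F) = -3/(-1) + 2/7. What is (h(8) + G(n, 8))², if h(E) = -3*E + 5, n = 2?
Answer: 12100/49 ≈ 246.94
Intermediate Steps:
h(E) = 5 - 3*E
G(I, F) = 23/7 (G(I, F) = -3*(-1) + 2*(⅐) = 3 + 2/7 = 23/7)
(h(8) + G(n, 8))² = ((5 - 3*8) + 23/7)² = ((5 - 24) + 23/7)² = (-19 + 23/7)² = (-110/7)² = 12100/49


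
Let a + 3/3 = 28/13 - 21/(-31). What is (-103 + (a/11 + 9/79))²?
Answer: 1294065506426884/122644942849 ≈ 10551.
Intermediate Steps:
a = 738/403 (a = -1 + (28/13 - 21/(-31)) = -1 + (28*(1/13) - 21*(-1/31)) = -1 + (28/13 + 21/31) = -1 + 1141/403 = 738/403 ≈ 1.8313)
(-103 + (a/11 + 9/79))² = (-103 + ((738/403)/11 + 9/79))² = (-103 + ((738/403)*(1/11) + 9*(1/79)))² = (-103 + (738/4433 + 9/79))² = (-103 + 98199/350207)² = (-35973122/350207)² = 1294065506426884/122644942849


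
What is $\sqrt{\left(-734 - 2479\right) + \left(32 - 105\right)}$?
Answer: $i \sqrt{3286} \approx 57.324 i$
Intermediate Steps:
$\sqrt{\left(-734 - 2479\right) + \left(32 - 105\right)} = \sqrt{-3213 + \left(32 - 105\right)} = \sqrt{-3213 - 73} = \sqrt{-3286} = i \sqrt{3286}$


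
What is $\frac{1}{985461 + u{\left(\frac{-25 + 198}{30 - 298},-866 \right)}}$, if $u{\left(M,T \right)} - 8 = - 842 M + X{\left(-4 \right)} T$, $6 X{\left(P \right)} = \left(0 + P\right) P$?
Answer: $\frac{402}{395448685} \approx 1.0166 \cdot 10^{-6}$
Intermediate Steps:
$X{\left(P \right)} = \frac{P^{2}}{6}$ ($X{\left(P \right)} = \frac{\left(0 + P\right) P}{6} = \frac{P P}{6} = \frac{P^{2}}{6}$)
$u{\left(M,T \right)} = 8 - 842 M + \frac{8 T}{3}$ ($u{\left(M,T \right)} = 8 - \left(842 M - \frac{\left(-4\right)^{2}}{6} T\right) = 8 - \left(842 M - \frac{1}{6} \cdot 16 T\right) = 8 - \left(842 M - \frac{8 T}{3}\right) = 8 - 842 M + \frac{8 T}{3}$)
$\frac{1}{985461 + u{\left(\frac{-25 + 198}{30 - 298},-866 \right)}} = \frac{1}{985461 + \left(8 - 842 \frac{-25 + 198}{30 - 298} + \frac{8}{3} \left(-866\right)\right)} = \frac{1}{985461 - \left(\frac{6904}{3} + 842 \cdot 173 \frac{1}{-268}\right)} = \frac{1}{985461 - \left(\frac{6904}{3} + 842 \cdot 173 \left(- \frac{1}{268}\right)\right)} = \frac{1}{985461 - \frac{706637}{402}} = \frac{1}{\frac{395448685}{402}} = \frac{402}{395448685}$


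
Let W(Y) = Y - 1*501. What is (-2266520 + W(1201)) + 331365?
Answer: -1934455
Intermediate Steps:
W(Y) = -501 + Y (W(Y) = Y - 501 = -501 + Y)
(-2266520 + W(1201)) + 331365 = (-2266520 + (-501 + 1201)) + 331365 = (-2266520 + 700) + 331365 = -2265820 + 331365 = -1934455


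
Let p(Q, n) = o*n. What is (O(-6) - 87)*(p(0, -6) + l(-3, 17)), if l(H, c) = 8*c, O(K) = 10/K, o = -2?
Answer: -39368/3 ≈ -13123.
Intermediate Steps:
p(Q, n) = -2*n
(O(-6) - 87)*(p(0, -6) + l(-3, 17)) = (10/(-6) - 87)*(-2*(-6) + 8*17) = (10*(-⅙) - 87)*(12 + 136) = (-5/3 - 87)*148 = -266/3*148 = -39368/3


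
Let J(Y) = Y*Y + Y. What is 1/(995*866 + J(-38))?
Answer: 1/863076 ≈ 1.1586e-6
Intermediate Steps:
J(Y) = Y + Y² (J(Y) = Y² + Y = Y + Y²)
1/(995*866 + J(-38)) = 1/(995*866 - 38*(1 - 38)) = 1/(861670 - 38*(-37)) = 1/(861670 + 1406) = 1/863076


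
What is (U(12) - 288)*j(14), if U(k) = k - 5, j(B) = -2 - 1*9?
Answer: 3091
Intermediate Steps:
j(B) = -11 (j(B) = -2 - 9 = -11)
U(k) = -5 + k
(U(12) - 288)*j(14) = ((-5 + 12) - 288)*(-11) = (7 - 288)*(-11) = -281*(-11) = 3091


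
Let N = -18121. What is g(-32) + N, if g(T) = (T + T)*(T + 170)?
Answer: -26953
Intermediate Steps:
g(T) = 2*T*(170 + T) (g(T) = (2*T)*(170 + T) = 2*T*(170 + T))
g(-32) + N = 2*(-32)*(170 - 32) - 18121 = 2*(-32)*138 - 18121 = -8832 - 18121 = -26953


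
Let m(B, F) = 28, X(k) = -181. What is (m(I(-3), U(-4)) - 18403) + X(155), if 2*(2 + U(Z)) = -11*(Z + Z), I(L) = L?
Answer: -18556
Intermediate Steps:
U(Z) = -2 - 11*Z (U(Z) = -2 + (-11*(Z + Z))/2 = -2 + (-22*Z)/2 = -2 - 11*Z)
(m(I(-3), U(-4)) - 18403) + X(155) = (28 - 18403) - 181 = -18375 - 181 = -18556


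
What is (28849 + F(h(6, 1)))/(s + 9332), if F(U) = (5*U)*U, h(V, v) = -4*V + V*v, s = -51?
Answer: 30469/9281 ≈ 3.2829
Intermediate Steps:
F(U) = 5*U²
(28849 + F(h(6, 1)))/(s + 9332) = (28849 + 5*(6*(-4 + 1))²)/(-51 + 9332) = (28849 + 5*(6*(-3))²)/9281 = (28849 + 5*(-18)²)*(1/9281) = (28849 + 5*324)*(1/9281) = (28849 + 1620)*(1/9281) = 30469*(1/9281) = 30469/9281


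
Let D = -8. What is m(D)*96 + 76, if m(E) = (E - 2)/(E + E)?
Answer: 136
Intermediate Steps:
m(E) = (-2 + E)/(2*E) (m(E) = (-2 + E)/((2*E)) = (-2 + E)*(1/(2*E)) = (-2 + E)/(2*E))
m(D)*96 + 76 = ((½)*(-2 - 8)/(-8))*96 + 76 = ((½)*(-⅛)*(-10))*96 + 76 = (5/8)*96 + 76 = 60 + 76 = 136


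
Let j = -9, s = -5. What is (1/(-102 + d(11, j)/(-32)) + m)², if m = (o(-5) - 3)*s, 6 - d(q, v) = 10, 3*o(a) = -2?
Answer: 2007129601/5978025 ≈ 335.75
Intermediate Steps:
o(a) = -⅔ (o(a) = (⅓)*(-2) = -⅔)
d(q, v) = -4 (d(q, v) = 6 - 1*10 = 6 - 10 = -4)
m = 55/3 (m = (-⅔ - 3)*(-5) = -11/3*(-5) = 55/3 ≈ 18.333)
(1/(-102 + d(11, j)/(-32)) + m)² = (1/(-102 - 4/(-32)) + 55/3)² = (1/(-102 - 4*(-1/32)) + 55/3)² = (1/(-102 + ⅛) + 55/3)² = (1/(-815/8) + 55/3)² = (-8/815 + 55/3)² = (44801/2445)² = 2007129601/5978025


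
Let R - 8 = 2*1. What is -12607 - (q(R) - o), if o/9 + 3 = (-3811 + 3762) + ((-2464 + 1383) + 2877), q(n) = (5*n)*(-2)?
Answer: 3189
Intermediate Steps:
R = 10 (R = 8 + 2*1 = 8 + 2 = 10)
q(n) = -10*n
o = 15696 (o = -27 + 9*((-3811 + 3762) + ((-2464 + 1383) + 2877)) = -27 + 9*(-49 + (-1081 + 2877)) = -27 + 9*(-49 + 1796) = -27 + 9*1747 = -27 + 15723 = 15696)
-12607 - (q(R) - o) = -12607 - (-10*10 - 1*15696) = -12607 - (-100 - 15696) = -12607 - 1*(-15796) = -12607 + 15796 = 3189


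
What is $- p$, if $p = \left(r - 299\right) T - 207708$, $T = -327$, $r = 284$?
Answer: $202803$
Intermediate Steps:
$p = -202803$ ($p = \left(284 - 299\right) \left(-327\right) - 207708 = \left(-15\right) \left(-327\right) - 207708 = 4905 - 207708 = -202803$)
$- p = \left(-1\right) \left(-202803\right) = 202803$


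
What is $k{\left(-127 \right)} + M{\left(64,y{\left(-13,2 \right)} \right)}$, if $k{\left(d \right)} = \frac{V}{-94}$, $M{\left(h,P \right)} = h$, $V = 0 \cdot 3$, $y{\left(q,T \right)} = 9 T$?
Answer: $64$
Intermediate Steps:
$V = 0$
$k{\left(d \right)} = 0$ ($k{\left(d \right)} = \frac{0}{-94} = 0 \left(- \frac{1}{94}\right) = 0$)
$k{\left(-127 \right)} + M{\left(64,y{\left(-13,2 \right)} \right)} = 0 + 64 = 64$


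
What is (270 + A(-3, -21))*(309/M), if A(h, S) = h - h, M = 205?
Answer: 16686/41 ≈ 406.98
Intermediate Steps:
A(h, S) = 0
(270 + A(-3, -21))*(309/M) = (270 + 0)*(309/205) = 270*(309*(1/205)) = 270*(309/205) = 16686/41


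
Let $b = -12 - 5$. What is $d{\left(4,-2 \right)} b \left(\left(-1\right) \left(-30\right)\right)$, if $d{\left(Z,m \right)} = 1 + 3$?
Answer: $-2040$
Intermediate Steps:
$b = -17$
$d{\left(Z,m \right)} = 4$
$d{\left(4,-2 \right)} b \left(\left(-1\right) \left(-30\right)\right) = 4 \left(-17\right) \left(\left(-1\right) \left(-30\right)\right) = \left(-68\right) 30 = -2040$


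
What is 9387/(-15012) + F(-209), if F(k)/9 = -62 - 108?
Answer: -2553083/1668 ≈ -1530.6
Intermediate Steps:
F(k) = -1530 (F(k) = 9*(-62 - 108) = 9*(-170) = -1530)
9387/(-15012) + F(-209) = 9387/(-15012) - 1530 = 9387*(-1/15012) - 1530 = -1043/1668 - 1530 = -2553083/1668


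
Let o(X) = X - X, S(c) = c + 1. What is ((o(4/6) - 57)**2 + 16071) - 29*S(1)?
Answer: 19262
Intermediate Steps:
S(c) = 1 + c
o(X) = 0
((o(4/6) - 57)**2 + 16071) - 29*S(1) = ((0 - 57)**2 + 16071) - 29*(1 + 1) = ((-57)**2 + 16071) - 29*2 = (3249 + 16071) - 58 = 19320 - 58 = 19262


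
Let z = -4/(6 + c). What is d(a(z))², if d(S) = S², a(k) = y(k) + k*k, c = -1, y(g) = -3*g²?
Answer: 1048576/390625 ≈ 2.6844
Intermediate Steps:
z = -⅘ (z = -4/(6 - 1) = -4/5 = -4*⅕ = -⅘ ≈ -0.80000)
a(k) = -2*k² (a(k) = -3*k² + k*k = -3*k² + k² = -2*k²)
d(a(z))² = ((-2*(-⅘)²)²)² = ((-2*16/25)²)² = ((-32/25)²)² = (1024/625)² = 1048576/390625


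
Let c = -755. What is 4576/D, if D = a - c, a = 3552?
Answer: 4576/4307 ≈ 1.0625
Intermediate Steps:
D = 4307 (D = 3552 - 1*(-755) = 3552 + 755 = 4307)
4576/D = 4576/4307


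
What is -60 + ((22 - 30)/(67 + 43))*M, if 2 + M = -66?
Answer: -3028/55 ≈ -55.055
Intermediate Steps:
M = -68 (M = -2 - 66 = -68)
-60 + ((22 - 30)/(67 + 43))*M = -60 + ((22 - 30)/(67 + 43))*(-68) = -60 - 8/110*(-68) = -60 - 8*1/110*(-68) = -60 - 4/55*(-68) = -60 + 272/55 = -3028/55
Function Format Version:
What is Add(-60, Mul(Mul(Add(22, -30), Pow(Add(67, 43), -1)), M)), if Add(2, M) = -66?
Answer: Rational(-3028, 55) ≈ -55.055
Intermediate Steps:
M = -68 (M = Add(-2, -66) = -68)
Add(-60, Mul(Mul(Add(22, -30), Pow(Add(67, 43), -1)), M)) = Add(-60, Mul(Mul(Add(22, -30), Pow(Add(67, 43), -1)), -68)) = Add(-60, Mul(Mul(-8, Pow(110, -1)), -68)) = Add(-60, Mul(Mul(-8, Rational(1, 110)), -68)) = Add(-60, Mul(Rational(-4, 55), -68)) = Add(-60, Rational(272, 55)) = Rational(-3028, 55)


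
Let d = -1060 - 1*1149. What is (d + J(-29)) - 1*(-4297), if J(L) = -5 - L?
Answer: 2112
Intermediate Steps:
d = -2209 (d = -1060 - 1149 = -2209)
(d + J(-29)) - 1*(-4297) = (-2209 + (-5 - 1*(-29))) - 1*(-4297) = (-2209 + (-5 + 29)) + 4297 = (-2209 + 24) + 4297 = -2185 + 4297 = 2112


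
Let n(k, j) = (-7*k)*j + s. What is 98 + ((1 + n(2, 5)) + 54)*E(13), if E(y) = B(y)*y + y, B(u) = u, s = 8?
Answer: -1176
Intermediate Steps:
n(k, j) = 8 - 7*j*k (n(k, j) = (-7*k)*j + 8 = -7*j*k + 8 = 8 - 7*j*k)
E(y) = y + y**2 (E(y) = y*y + y = y**2 + y = y + y**2)
98 + ((1 + n(2, 5)) + 54)*E(13) = 98 + ((1 + (8 - 7*5*2)) + 54)*(13*(1 + 13)) = 98 + ((1 + (8 - 70)) + 54)*(13*14) = 98 + ((1 - 62) + 54)*182 = 98 + (-61 + 54)*182 = 98 - 7*182 = 98 - 1274 = -1176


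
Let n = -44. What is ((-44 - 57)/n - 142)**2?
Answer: 37785609/1936 ≈ 19517.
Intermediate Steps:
((-44 - 57)/n - 142)**2 = ((-44 - 57)/(-44) - 142)**2 = (-101*(-1/44) - 142)**2 = (101/44 - 142)**2 = (-6147/44)**2 = 37785609/1936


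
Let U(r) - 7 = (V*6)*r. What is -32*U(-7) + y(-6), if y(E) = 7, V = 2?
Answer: 2471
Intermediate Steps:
U(r) = 7 + 12*r (U(r) = 7 + (2*6)*r = 7 + 12*r)
-32*U(-7) + y(-6) = -32*(7 + 12*(-7)) + 7 = -32*(7 - 84) + 7 = -32*(-77) + 7 = 2464 + 7 = 2471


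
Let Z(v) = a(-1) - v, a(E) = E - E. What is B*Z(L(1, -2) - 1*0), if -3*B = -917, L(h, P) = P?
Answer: 1834/3 ≈ 611.33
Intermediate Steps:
a(E) = 0
B = 917/3 (B = -⅓*(-917) = 917/3 ≈ 305.67)
Z(v) = -v (Z(v) = 0 - v = -v)
B*Z(L(1, -2) - 1*0) = 917*(-(-2 - 1*0))/3 = 917*(-(-2 + 0))/3 = 917*(-1*(-2))/3 = (917/3)*2 = 1834/3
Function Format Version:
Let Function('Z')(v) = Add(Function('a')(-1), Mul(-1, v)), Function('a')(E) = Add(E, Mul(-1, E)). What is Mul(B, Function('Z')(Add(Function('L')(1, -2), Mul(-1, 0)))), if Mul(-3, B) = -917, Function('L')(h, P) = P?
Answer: Rational(1834, 3) ≈ 611.33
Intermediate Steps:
Function('a')(E) = 0
B = Rational(917, 3) (B = Mul(Rational(-1, 3), -917) = Rational(917, 3) ≈ 305.67)
Function('Z')(v) = Mul(-1, v) (Function('Z')(v) = Add(0, Mul(-1, v)) = Mul(-1, v))
Mul(B, Function('Z')(Add(Function('L')(1, -2), Mul(-1, 0)))) = Mul(Rational(917, 3), Mul(-1, Add(-2, Mul(-1, 0)))) = Mul(Rational(917, 3), Mul(-1, Add(-2, 0))) = Mul(Rational(917, 3), Mul(-1, -2)) = Mul(Rational(917, 3), 2) = Rational(1834, 3)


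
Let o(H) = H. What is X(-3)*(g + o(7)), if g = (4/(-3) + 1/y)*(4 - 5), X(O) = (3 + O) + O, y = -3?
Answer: -26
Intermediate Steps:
X(O) = 3 + 2*O
g = 5/3 (g = (4/(-3) + 1/(-3))*(4 - 5) = (4*(-⅓) + 1*(-⅓))*(-1) = (-4/3 - ⅓)*(-1) = -5/3*(-1) = 5/3 ≈ 1.6667)
X(-3)*(g + o(7)) = (3 + 2*(-3))*(5/3 + 7) = (3 - 6)*(26/3) = -3*26/3 = -26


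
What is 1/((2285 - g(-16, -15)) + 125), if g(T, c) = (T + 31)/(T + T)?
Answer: 32/77135 ≈ 0.00041486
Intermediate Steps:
g(T, c) = (31 + T)/(2*T) (g(T, c) = (31 + T)/((2*T)) = (31 + T)*(1/(2*T)) = (31 + T)/(2*T))
1/((2285 - g(-16, -15)) + 125) = 1/((2285 - (31 - 16)/(2*(-16))) + 125) = 1/((2285 - (-1)*15/(2*16)) + 125) = 1/((2285 - 1*(-15/32)) + 125) = 1/((2285 + 15/32) + 125) = 1/(73135/32 + 125) = 1/(77135/32) = 32/77135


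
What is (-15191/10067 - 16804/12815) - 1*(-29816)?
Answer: 3846156728147/129008605 ≈ 29813.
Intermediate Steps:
(-15191/10067 - 16804/12815) - 1*(-29816) = (-15191*1/10067 - 16804*1/12815) + 29816 = (-15191/10067 - 16804/12815) + 29816 = -363838533/129008605 + 29816 = 3846156728147/129008605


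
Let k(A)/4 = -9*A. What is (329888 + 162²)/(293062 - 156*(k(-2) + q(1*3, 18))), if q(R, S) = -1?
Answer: 178066/140993 ≈ 1.2629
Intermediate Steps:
k(A) = -36*A (k(A) = 4*(-9*A) = -36*A)
(329888 + 162²)/(293062 - 156*(k(-2) + q(1*3, 18))) = (329888 + 162²)/(293062 - 156*(-36*(-2) - 1)) = (329888 + 26244)/(293062 - 156*(72 - 1)) = 356132/(293062 - 156*71) = 356132/(293062 - 11076) = 356132/281986 = 356132*(1/281986) = 178066/140993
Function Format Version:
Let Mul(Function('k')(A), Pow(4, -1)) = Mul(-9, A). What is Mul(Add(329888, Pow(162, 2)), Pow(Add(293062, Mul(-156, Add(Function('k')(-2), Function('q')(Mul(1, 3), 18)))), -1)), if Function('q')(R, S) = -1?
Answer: Rational(178066, 140993) ≈ 1.2629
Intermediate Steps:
Function('k')(A) = Mul(-36, A) (Function('k')(A) = Mul(4, Mul(-9, A)) = Mul(-36, A))
Mul(Add(329888, Pow(162, 2)), Pow(Add(293062, Mul(-156, Add(Function('k')(-2), Function('q')(Mul(1, 3), 18)))), -1)) = Mul(Add(329888, Pow(162, 2)), Pow(Add(293062, Mul(-156, Add(Mul(-36, -2), -1))), -1)) = Mul(Add(329888, 26244), Pow(Add(293062, Mul(-156, Add(72, -1))), -1)) = Mul(356132, Pow(Add(293062, Mul(-156, 71)), -1)) = Mul(356132, Pow(Add(293062, -11076), -1)) = Mul(356132, Pow(281986, -1)) = Mul(356132, Rational(1, 281986)) = Rational(178066, 140993)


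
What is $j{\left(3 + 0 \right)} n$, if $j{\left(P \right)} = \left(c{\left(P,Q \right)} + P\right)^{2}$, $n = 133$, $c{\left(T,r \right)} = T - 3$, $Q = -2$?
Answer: $1197$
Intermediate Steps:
$c{\left(T,r \right)} = -3 + T$
$j{\left(P \right)} = \left(-3 + 2 P\right)^{2}$ ($j{\left(P \right)} = \left(\left(-3 + P\right) + P\right)^{2} = \left(-3 + 2 P\right)^{2}$)
$j{\left(3 + 0 \right)} n = \left(-3 + 2 \left(3 + 0\right)\right)^{2} \cdot 133 = \left(-3 + 2 \cdot 3\right)^{2} \cdot 133 = \left(-3 + 6\right)^{2} \cdot 133 = 3^{2} \cdot 133 = 9 \cdot 133 = 1197$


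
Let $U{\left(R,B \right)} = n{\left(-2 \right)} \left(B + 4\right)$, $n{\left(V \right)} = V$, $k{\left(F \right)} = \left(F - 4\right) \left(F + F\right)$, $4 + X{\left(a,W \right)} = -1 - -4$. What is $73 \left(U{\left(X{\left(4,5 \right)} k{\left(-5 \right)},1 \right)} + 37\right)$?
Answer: $1971$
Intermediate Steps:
$X{\left(a,W \right)} = -1$ ($X{\left(a,W \right)} = -4 - -3 = -4 + \left(-1 + 4\right) = -4 + 3 = -1$)
$k{\left(F \right)} = 2 F \left(-4 + F\right)$ ($k{\left(F \right)} = \left(-4 + F\right) 2 F = 2 F \left(-4 + F\right)$)
$U{\left(R,B \right)} = -8 - 2 B$ ($U{\left(R,B \right)} = - 2 \left(B + 4\right) = - 2 \left(4 + B\right) = -8 - 2 B$)
$73 \left(U{\left(X{\left(4,5 \right)} k{\left(-5 \right)},1 \right)} + 37\right) = 73 \left(\left(-8 - 2\right) + 37\right) = 73 \left(-10 + 37\right) = 73 \cdot 27 = 1971$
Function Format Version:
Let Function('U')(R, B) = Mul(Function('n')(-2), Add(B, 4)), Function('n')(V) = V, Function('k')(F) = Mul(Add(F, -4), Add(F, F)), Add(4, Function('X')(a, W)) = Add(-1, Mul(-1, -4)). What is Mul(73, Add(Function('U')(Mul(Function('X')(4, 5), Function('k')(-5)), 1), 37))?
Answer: 1971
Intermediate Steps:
Function('X')(a, W) = -1 (Function('X')(a, W) = Add(-4, Add(-1, Mul(-1, -4))) = Add(-4, Add(-1, 4)) = Add(-4, 3) = -1)
Function('k')(F) = Mul(2, F, Add(-4, F)) (Function('k')(F) = Mul(Add(-4, F), Mul(2, F)) = Mul(2, F, Add(-4, F)))
Function('U')(R, B) = Add(-8, Mul(-2, B)) (Function('U')(R, B) = Mul(-2, Add(B, 4)) = Mul(-2, Add(4, B)) = Add(-8, Mul(-2, B)))
Mul(73, Add(Function('U')(Mul(Function('X')(4, 5), Function('k')(-5)), 1), 37)) = Mul(73, Add(Add(-8, Mul(-2, 1)), 37)) = Mul(73, Add(Add(-8, -2), 37)) = Mul(73, Add(-10, 37)) = Mul(73, 27) = 1971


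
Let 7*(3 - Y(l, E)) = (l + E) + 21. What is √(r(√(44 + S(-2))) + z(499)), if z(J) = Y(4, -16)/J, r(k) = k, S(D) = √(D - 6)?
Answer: √(41916 + 12201049*√2*√(22 + I*√2))/3493 ≈ 2.5772 + 0.041342*I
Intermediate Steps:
S(D) = √(-6 + D)
Y(l, E) = -E/7 - l/7 (Y(l, E) = 3 - ((l + E) + 21)/7 = 3 - ((E + l) + 21)/7 = 3 - (21 + E + l)/7 = 3 + (-3 - E/7 - l/7) = -E/7 - l/7)
z(J) = 12/(7*J) (z(J) = (-⅐*(-16) - ⅐*4)/J = (16/7 - 4/7)/J = 12/(7*J))
√(r(√(44 + S(-2))) + z(499)) = √(√(44 + √(-6 - 2)) + (12/7)/499) = √(√(44 + √(-8)) + (12/7)*(1/499)) = √(√(44 + 2*I*√2) + 12/3493) = √(12/3493 + √(44 + 2*I*√2))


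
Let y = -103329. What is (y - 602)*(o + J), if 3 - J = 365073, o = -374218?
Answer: 76834941128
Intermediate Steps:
J = -365070 (J = 3 - 1*365073 = 3 - 365073 = -365070)
(y - 602)*(o + J) = (-103329 - 602)*(-374218 - 365070) = -103931*(-739288) = 76834941128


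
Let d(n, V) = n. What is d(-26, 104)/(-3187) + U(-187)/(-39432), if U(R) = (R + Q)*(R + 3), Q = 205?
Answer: 482524/5236241 ≈ 0.092151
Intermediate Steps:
U(R) = (3 + R)*(205 + R) (U(R) = (R + 205)*(R + 3) = (205 + R)*(3 + R) = (3 + R)*(205 + R))
d(-26, 104)/(-3187) + U(-187)/(-39432) = -26/(-3187) + (615 + (-187)**2 + 208*(-187))/(-39432) = -26*(-1/3187) + (615 + 34969 - 38896)*(-1/39432) = 26/3187 - 3312*(-1/39432) = 26/3187 + 138/1643 = 482524/5236241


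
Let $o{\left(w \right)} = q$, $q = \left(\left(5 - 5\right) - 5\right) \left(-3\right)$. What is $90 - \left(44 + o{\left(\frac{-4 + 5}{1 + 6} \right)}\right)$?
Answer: $31$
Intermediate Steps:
$q = 15$ ($q = \left(0 - 5\right) \left(-3\right) = \left(-5\right) \left(-3\right) = 15$)
$o{\left(w \right)} = 15$
$90 - \left(44 + o{\left(\frac{-4 + 5}{1 + 6} \right)}\right) = 90 - \left(44 + 15\right) = 90 - 59 = 31$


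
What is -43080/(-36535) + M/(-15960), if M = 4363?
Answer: 105630919/116619720 ≈ 0.90577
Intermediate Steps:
-43080/(-36535) + M/(-15960) = -43080/(-36535) + 4363/(-15960) = -43080*(-1/36535) + 4363*(-1/15960) = 8616/7307 - 4363/15960 = 105630919/116619720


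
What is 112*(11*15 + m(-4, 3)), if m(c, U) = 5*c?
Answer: 16240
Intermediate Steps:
112*(11*15 + m(-4, 3)) = 112*(11*15 + 5*(-4)) = 112*(165 - 20) = 112*145 = 16240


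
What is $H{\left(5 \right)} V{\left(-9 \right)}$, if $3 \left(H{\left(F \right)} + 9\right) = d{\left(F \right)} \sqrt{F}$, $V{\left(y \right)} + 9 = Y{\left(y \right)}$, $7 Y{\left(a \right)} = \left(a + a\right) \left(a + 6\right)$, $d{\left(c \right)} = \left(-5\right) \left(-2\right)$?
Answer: $\frac{81}{7} - \frac{30 \sqrt{5}}{7} \approx 1.9883$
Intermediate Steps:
$d{\left(c \right)} = 10$
$Y{\left(a \right)} = \frac{2 a \left(6 + a\right)}{7}$ ($Y{\left(a \right)} = \frac{\left(a + a\right) \left(a + 6\right)}{7} = \frac{2 a \left(6 + a\right)}{7}$)
$V{\left(y \right)} = -9 + \frac{2 y \left(6 + y\right)}{7}$
$H{\left(F \right)} = -9 + \frac{10 \sqrt{F}}{3}$
$H{\left(5 \right)} V{\left(-9 \right)} = \left(-9 + \frac{10 \sqrt{5}}{3}\right) \left(-9 + \frac{2}{7} \left(-9\right) \left(6 - 9\right)\right) = \left(-9 + \frac{10 \sqrt{5}}{3}\right) \left(-9 + \frac{2}{7} \left(-9\right) \left(-3\right)\right) = \left(-9 + \frac{10 \sqrt{5}}{3}\right) \left(-9 + \frac{54}{7}\right) = \left(-9 + \frac{10 \sqrt{5}}{3}\right) \left(- \frac{9}{7}\right) = \frac{81}{7} - \frac{30 \sqrt{5}}{7}$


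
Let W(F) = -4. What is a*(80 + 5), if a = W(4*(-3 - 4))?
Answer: -340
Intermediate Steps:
a = -4
a*(80 + 5) = -4*(80 + 5) = -4*85 = -340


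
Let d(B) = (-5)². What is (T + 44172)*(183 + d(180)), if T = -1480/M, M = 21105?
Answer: 38781540928/4221 ≈ 9.1878e+6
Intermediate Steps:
d(B) = 25
T = -296/4221 (T = -1480/21105 = -1480*1/21105 = -296/4221 ≈ -0.070126)
(T + 44172)*(183 + d(180)) = (-296/4221 + 44172)*(183 + 25) = (186449716/4221)*208 = 38781540928/4221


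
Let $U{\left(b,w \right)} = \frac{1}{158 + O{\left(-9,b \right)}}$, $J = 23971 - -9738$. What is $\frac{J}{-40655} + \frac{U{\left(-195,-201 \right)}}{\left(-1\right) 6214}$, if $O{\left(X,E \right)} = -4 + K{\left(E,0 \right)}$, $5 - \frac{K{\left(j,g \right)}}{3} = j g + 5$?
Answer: $- \frac{32258070459}{38905046180} \approx -0.82915$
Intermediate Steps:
$J = 33709$ ($J = 23971 + 9738 = 33709$)
$K{\left(j,g \right)} = - 3 g j$ ($K{\left(j,g \right)} = 15 - 3 \left(j g + 5\right) = 15 - 3 \left(g j + 5\right) = 15 - 3 \left(5 + g j\right) = 15 - \left(15 + 3 g j\right) = - 3 g j$)
$O{\left(X,E \right)} = -4$ ($O{\left(X,E \right)} = -4 - 0 E = -4 + 0 = -4$)
$U{\left(b,w \right)} = \frac{1}{154}$ ($U{\left(b,w \right)} = \frac{1}{158 - 4} = \frac{1}{154}$)
$\frac{J}{-40655} + \frac{U{\left(-195,-201 \right)}}{\left(-1\right) 6214} = \frac{33709}{-40655} + \frac{1}{154 \left(\left(-1\right) 6214\right)} = 33709 \left(- \frac{1}{40655}\right) + \frac{1}{154 \left(-6214\right)} = - \frac{33709}{40655} + \frac{1}{154} \left(- \frac{1}{6214}\right) = - \frac{33709}{40655} - \frac{1}{956956} = - \frac{32258070459}{38905046180}$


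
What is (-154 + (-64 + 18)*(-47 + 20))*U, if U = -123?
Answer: -133824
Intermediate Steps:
(-154 + (-64 + 18)*(-47 + 20))*U = (-154 + (-64 + 18)*(-47 + 20))*(-123) = (-154 - 46*(-27))*(-123) = (-154 + 1242)*(-123) = 1088*(-123) = -133824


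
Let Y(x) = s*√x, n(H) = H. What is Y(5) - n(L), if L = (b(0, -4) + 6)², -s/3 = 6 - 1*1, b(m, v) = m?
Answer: -36 - 15*√5 ≈ -69.541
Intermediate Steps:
s = -15 (s = -3*(6 - 1*1) = -3*(6 - 1) = -3*5 = -15)
L = 36 (L = (0 + 6)² = 6² = 36)
Y(x) = -15*√x
Y(5) - n(L) = -15*√5 - 1*36 = -15*√5 - 36 = -36 - 15*√5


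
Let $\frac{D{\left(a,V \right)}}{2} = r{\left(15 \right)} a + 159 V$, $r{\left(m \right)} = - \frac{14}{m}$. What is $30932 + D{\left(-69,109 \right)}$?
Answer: $\frac{328614}{5} \approx 65723.0$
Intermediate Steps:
$D{\left(a,V \right)} = 318 V - \frac{28 a}{15}$ ($D{\left(a,V \right)} = 2 \left(- \frac{14}{15} a + 159 V\right) = 2 \left(\left(-14\right) \frac{1}{15} a + 159 V\right) = 2 \left(- \frac{14 a}{15} + 159 V\right) = 2 \left(159 V - \frac{14 a}{15}\right) = 318 V - \frac{28 a}{15}$)
$30932 + D{\left(-69,109 \right)} = 30932 + \left(318 \cdot 109 - - \frac{644}{5}\right) = 30932 + \left(34662 + \frac{644}{5}\right) = 30932 + \frac{173954}{5} = \frac{328614}{5}$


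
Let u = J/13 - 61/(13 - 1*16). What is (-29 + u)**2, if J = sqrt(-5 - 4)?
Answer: 114163/1521 - 4*I ≈ 75.058 - 4.0*I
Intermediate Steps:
J = 3*I (J = sqrt(-9) = 3*I ≈ 3.0*I)
u = 61/3 + 3*I/13 (u = (3*I)/13 - 61/(13 - 1*16) = (3*I)*(1/13) - 61/(13 - 16) = 3*I/13 - 61/(-3) = 3*I/13 - 61*(-1/3) = 3*I/13 + 61/3 = 61/3 + 3*I/13 ≈ 20.333 + 0.23077*I)
(-29 + u)**2 = (-29 + (61/3 + 3*I/13))**2 = (-26/3 + 3*I/13)**2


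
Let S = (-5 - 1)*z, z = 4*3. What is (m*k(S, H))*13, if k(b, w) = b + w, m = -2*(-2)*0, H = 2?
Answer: 0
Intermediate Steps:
m = 0 (m = 4*0 = 0)
z = 12
S = -72 (S = (-5 - 1)*12 = -6*12 = -72)
(m*k(S, H))*13 = (0*(-72 + 2))*13 = (0*(-70))*13 = 0*13 = 0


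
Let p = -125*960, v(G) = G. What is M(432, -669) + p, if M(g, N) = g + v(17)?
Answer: -119551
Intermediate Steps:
p = -120000
M(g, N) = 17 + g (M(g, N) = g + 17 = 17 + g)
M(432, -669) + p = (17 + 432) - 120000 = 449 - 120000 = -119551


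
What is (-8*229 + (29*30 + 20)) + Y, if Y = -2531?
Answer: -3473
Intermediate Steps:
(-8*229 + (29*30 + 20)) + Y = (-8*229 + (29*30 + 20)) - 2531 = (-1832 + (870 + 20)) - 2531 = (-1832 + 890) - 2531 = -942 - 2531 = -3473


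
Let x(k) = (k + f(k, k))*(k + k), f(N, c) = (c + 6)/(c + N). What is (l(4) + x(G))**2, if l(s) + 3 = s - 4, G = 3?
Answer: 576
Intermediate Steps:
f(N, c) = (6 + c)/(N + c)
l(s) = -7 + s (l(s) = -3 + (s - 4) = -3 + (-4 + s) = -7 + s)
x(k) = 2*k*(k + (6 + k)/(2*k)) (x(k) = (k + (6 + k)/(k + k))*(k + k) = (k + (6 + k)/((2*k)))*(2*k) = (k + (1/(2*k))*(6 + k))*(2*k) = (k + (6 + k)/(2*k))*(2*k) = 2*k*(k + (6 + k)/(2*k)))
(l(4) + x(G))**2 = ((-7 + 4) + (6 + 3 + 2*3**2))**2 = (-3 + (6 + 3 + 2*9))**2 = (-3 + (6 + 3 + 18))**2 = (-3 + 27)**2 = 24**2 = 576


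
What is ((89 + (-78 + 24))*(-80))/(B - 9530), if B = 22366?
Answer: -700/3209 ≈ -0.21814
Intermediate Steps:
((89 + (-78 + 24))*(-80))/(B - 9530) = ((89 + (-78 + 24))*(-80))/(22366 - 9530) = ((89 - 54)*(-80))/12836 = (35*(-80))*(1/12836) = -2800*1/12836 = -700/3209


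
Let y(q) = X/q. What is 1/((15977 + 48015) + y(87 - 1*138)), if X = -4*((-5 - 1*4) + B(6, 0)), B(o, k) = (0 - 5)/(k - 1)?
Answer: 51/3263576 ≈ 1.5627e-5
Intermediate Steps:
B(o, k) = -5/(-1 + k)
X = 16 (X = -4*((-5 - 1*4) - 5/(-1 + 0)) = -4*((-5 - 4) - 5/(-1)) = -4*(-9 - 5*(-1)) = -4*(-9 + 5) = -4*(-4) = 16)
y(q) = 16/q
1/((15977 + 48015) + y(87 - 1*138)) = 1/((15977 + 48015) + 16/(87 - 1*138)) = 1/(63992 + 16/(87 - 138)) = 1/(63992 + 16/(-51)) = 1/(63992 + 16*(-1/51)) = 1/(63992 - 16/51) = 1/(3263576/51) = 51/3263576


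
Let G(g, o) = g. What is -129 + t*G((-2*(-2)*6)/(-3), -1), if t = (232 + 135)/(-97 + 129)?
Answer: -883/4 ≈ -220.75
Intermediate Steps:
t = 367/32 ≈ 11.469
-129 + t*G((-2*(-2)*6)/(-3), -1) = -129 + 367*((-2*(-2)*6)/(-3))/32 = -129 + 367*((4*6)*(-1/3))/32 = -129 + 367*(24*(-1/3))/32 = -129 + (367/32)*(-8) = -129 - 367/4 = -883/4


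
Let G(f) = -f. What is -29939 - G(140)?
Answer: -29799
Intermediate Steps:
-29939 - G(140) = -29939 - (-1)*140 = -29939 - 1*(-140) = -29939 + 140 = -29799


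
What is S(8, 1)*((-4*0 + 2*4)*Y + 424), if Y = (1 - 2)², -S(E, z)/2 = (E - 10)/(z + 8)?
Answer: 192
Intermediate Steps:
S(E, z) = -2*(-10 + E)/(8 + z) (S(E, z) = -2*(E - 10)/(z + 8) = -2*(-10 + E)/(8 + z))
Y = 1 (Y = (-1)² = 1)
S(8, 1)*((-4*0 + 2*4)*Y + 424) = (2*(10 - 1*8)/(8 + 1))*((-4*0 + 2*4)*1 + 424) = (2*(10 - 8)/9)*((0 + 8)*1 + 424) = (2*(⅑)*2)*(8*1 + 424) = 4*(8 + 424)/9 = (4/9)*432 = 192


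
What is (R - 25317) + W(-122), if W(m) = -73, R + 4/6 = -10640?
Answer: -108092/3 ≈ -36031.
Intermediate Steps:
R = -31922/3 (R = -⅔ - 10640 = -31922/3 ≈ -10641.)
(R - 25317) + W(-122) = (-31922/3 - 25317) - 73 = -107873/3 - 73 = -108092/3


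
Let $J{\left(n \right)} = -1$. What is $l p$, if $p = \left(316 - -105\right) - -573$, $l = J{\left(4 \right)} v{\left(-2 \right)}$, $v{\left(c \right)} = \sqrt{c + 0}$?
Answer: $- 994 i \sqrt{2} \approx - 1405.7 i$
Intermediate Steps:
$v{\left(c \right)} = \sqrt{c}$
$l = - i \sqrt{2}$ ($l = - \sqrt{-2} = - i \sqrt{2} \approx - 1.4142 i$)
$p = 994$ ($p = \left(316 + \left(-38 + 143\right)\right) + 573 = \left(316 + 105\right) + 573 = 421 + 573 = 994$)
$l p = - i \sqrt{2} \cdot 994 = - 994 i \sqrt{2}$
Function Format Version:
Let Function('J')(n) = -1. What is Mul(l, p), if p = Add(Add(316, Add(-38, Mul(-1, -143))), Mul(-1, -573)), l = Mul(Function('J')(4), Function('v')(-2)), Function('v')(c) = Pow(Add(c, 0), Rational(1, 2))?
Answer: Mul(-994, I, Pow(2, Rational(1, 2))) ≈ Mul(-1405.7, I)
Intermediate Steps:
Function('v')(c) = Pow(c, Rational(1, 2))
l = Mul(-1, I, Pow(2, Rational(1, 2))) (l = Mul(-1, Pow(-2, Rational(1, 2))) = Mul(-1, Mul(I, Pow(2, Rational(1, 2)))) = Mul(-1, I, Pow(2, Rational(1, 2))) ≈ Mul(-1.4142, I))
p = 994 (p = Add(Add(316, Add(-38, 143)), 573) = Add(Add(316, 105), 573) = Add(421, 573) = 994)
Mul(l, p) = Mul(Mul(-1, I, Pow(2, Rational(1, 2))), 994) = Mul(-994, I, Pow(2, Rational(1, 2)))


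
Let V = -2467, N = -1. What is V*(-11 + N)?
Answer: 29604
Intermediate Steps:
V*(-11 + N) = -2467*(-11 - 1) = -2467*(-12) = 29604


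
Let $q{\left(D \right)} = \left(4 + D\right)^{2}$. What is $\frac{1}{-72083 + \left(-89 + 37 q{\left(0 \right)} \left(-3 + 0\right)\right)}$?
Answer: $- \frac{1}{73948} \approx -1.3523 \cdot 10^{-5}$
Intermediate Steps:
$\frac{1}{-72083 + \left(-89 + 37 q{\left(0 \right)} \left(-3 + 0\right)\right)} = \frac{1}{-72083 + \left(-89 + 37 \left(4 + 0\right)^{2} \left(-3 + 0\right)\right)} = \frac{1}{-72083 + \left(-89 + 37 \cdot 4^{2} \left(-3\right)\right)} = \frac{1}{-72083 + \left(-89 + 37 \cdot 16 \left(-3\right)\right)} = \frac{1}{-72083 + \left(-89 + 37 \left(-48\right)\right)} = \frac{1}{-72083 - 1865} = \frac{1}{-73948} = - \frac{1}{73948}$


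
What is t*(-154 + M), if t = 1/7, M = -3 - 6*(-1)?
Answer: -151/7 ≈ -21.571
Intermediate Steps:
M = 3 (M = -3 + 6 = 3)
t = 1/7 ≈ 0.14286
t*(-154 + M) = (-154 + 3)/7 = (1/7)*(-151) = -151/7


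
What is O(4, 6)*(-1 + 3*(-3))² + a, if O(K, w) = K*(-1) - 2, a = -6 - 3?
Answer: -609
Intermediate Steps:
a = -9
O(K, w) = -2 - K (O(K, w) = -K - 2 = -2 - K)
O(4, 6)*(-1 + 3*(-3))² + a = (-2 - 1*4)*(-1 + 3*(-3))² - 9 = (-2 - 4)*(-1 - 9)² - 9 = -6*(-10)² - 9 = -6*100 - 9 = -600 - 9 = -609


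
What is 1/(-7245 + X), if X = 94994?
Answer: 1/87749 ≈ 1.1396e-5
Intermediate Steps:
1/(-7245 + X) = 1/(-7245 + 94994) = 1/87749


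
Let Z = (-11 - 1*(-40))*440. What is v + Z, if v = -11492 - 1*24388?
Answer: -23120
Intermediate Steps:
v = -35880 (v = -11492 - 24388 = -35880)
Z = 12760 (Z = (-11 + 40)*440 = 29*440 = 12760)
v + Z = -35880 + 12760 = -23120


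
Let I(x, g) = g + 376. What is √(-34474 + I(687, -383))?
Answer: 29*I*√41 ≈ 185.69*I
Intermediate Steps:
I(x, g) = 376 + g
√(-34474 + I(687, -383)) = √(-34474 + (376 - 383)) = √(-34474 - 7) = √(-34481) = 29*I*√41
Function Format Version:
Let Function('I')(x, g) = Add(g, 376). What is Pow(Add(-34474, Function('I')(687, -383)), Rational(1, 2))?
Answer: Mul(29, I, Pow(41, Rational(1, 2))) ≈ Mul(185.69, I)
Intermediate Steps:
Function('I')(x, g) = Add(376, g)
Pow(Add(-34474, Function('I')(687, -383)), Rational(1, 2)) = Pow(Add(-34474, Add(376, -383)), Rational(1, 2)) = Pow(Add(-34474, -7), Rational(1, 2)) = Pow(-34481, Rational(1, 2)) = Mul(29, I, Pow(41, Rational(1, 2)))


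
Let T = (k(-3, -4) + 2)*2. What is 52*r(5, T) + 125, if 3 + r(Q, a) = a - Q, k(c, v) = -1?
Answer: -187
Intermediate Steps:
T = 2 (T = (-1 + 2)*2 = 1*2 = 2)
r(Q, a) = -3 + a - Q (r(Q, a) = -3 + (a - Q) = -3 + a - Q)
52*r(5, T) + 125 = 52*(-3 + 2 - 1*5) + 125 = 52*(-3 + 2 - 5) + 125 = 52*(-6) + 125 = -312 + 125 = -187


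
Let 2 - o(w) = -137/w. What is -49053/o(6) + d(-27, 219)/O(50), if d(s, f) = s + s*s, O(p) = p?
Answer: -7305651/3725 ≈ -1961.2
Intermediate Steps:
o(w) = 2 + 137/w (o(w) = 2 - (-137)/w = 2 + 137/w)
d(s, f) = s + s²
-49053/o(6) + d(-27, 219)/O(50) = -49053/(2 + 137/6) - 27*(1 - 27)/50 = -49053/(2 + 137*(⅙)) - 27*(-26)*(1/50) = -49053/(2 + 137/6) + 702*(1/50) = -49053/149/6 + 351/25 = -49053*6/149 + 351/25 = -294318/149 + 351/25 = -7305651/3725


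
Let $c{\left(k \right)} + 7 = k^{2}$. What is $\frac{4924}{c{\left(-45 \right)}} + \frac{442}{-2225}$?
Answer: $\frac{5031972}{2245025} \approx 2.2414$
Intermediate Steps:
$c{\left(k \right)} = -7 + k^{2}$
$\frac{4924}{c{\left(-45 \right)}} + \frac{442}{-2225} = \frac{4924}{-7 + \left(-45\right)^{2}} + \frac{442}{-2225} = \frac{4924}{-7 + 2025} + 442 \left(- \frac{1}{2225}\right) = \frac{4924}{2018} - \frac{442}{2225} = 4924 \cdot \frac{1}{2018} - \frac{442}{2225} = \frac{2462}{1009} - \frac{442}{2225} = \frac{5031972}{2245025}$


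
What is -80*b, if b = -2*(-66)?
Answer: -10560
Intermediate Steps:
b = 132
-80*b = -80*132 = -10560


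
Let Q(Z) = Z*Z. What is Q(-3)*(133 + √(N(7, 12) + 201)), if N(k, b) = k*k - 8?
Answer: 1197 + 99*√2 ≈ 1337.0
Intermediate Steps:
Q(Z) = Z²
N(k, b) = -8 + k² (N(k, b) = k² - 8 = -8 + k²)
Q(-3)*(133 + √(N(7, 12) + 201)) = (-3)²*(133 + √((-8 + 7²) + 201)) = 9*(133 + √((-8 + 49) + 201)) = 9*(133 + √(41 + 201)) = 9*(133 + √242) = 9*(133 + 11*√2) = 1197 + 99*√2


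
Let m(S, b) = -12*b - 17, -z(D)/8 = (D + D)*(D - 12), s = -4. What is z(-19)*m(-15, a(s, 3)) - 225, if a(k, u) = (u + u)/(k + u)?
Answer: -518545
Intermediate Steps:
a(k, u) = 2*u/(k + u) (a(k, u) = (2*u)/(k + u) = 2*u/(k + u))
z(D) = -16*D*(-12 + D) (z(D) = -8*(D + D)*(D - 12) = -8*2*D*(-12 + D) = -16*D*(-12 + D))
m(S, b) = -17 - 12*b
z(-19)*m(-15, a(s, 3)) - 225 = (16*(-19)*(12 - 1*(-19)))*(-17 - 24*3/(-4 + 3)) - 225 = (16*(-19)*(12 + 19))*(-17 - 24*3/(-1)) - 225 = (16*(-19)*31)*(-17 - 24*3*(-1)) - 225 = -9424*(-17 - 12*(-6)) - 225 = -9424*(-17 + 72) - 225 = -9424*55 - 225 = -518320 - 225 = -518545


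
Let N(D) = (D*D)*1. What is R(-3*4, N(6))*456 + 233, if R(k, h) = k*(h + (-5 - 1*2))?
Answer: -158455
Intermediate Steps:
N(D) = D² (N(D) = D²*1 = D²)
R(k, h) = k*(-7 + h) (R(k, h) = k*(h + (-5 - 2)) = k*(h - 7) = k*(-7 + h))
R(-3*4, N(6))*456 + 233 = ((-3*4)*(-7 + 6²))*456 + 233 = -12*(-7 + 36)*456 + 233 = -12*29*456 + 233 = -348*456 + 233 = -158688 + 233 = -158455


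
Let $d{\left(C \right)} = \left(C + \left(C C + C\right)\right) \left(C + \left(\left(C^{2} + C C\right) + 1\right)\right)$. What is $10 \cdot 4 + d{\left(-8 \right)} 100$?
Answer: $580840$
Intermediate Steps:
$d{\left(C \right)} = \left(C^{2} + 2 C\right) \left(1 + C + 2 C^{2}\right)$ ($d{\left(C \right)} = \left(C + \left(C^{2} + C\right)\right) \left(C + \left(\left(C^{2} + C^{2}\right) + 1\right)\right) = \left(C + \left(C + C^{2}\right)\right) \left(C + \left(2 C^{2} + 1\right)\right) = \left(C^{2} + 2 C\right) \left(C + \left(1 + 2 C^{2}\right)\right) = \left(C^{2} + 2 C\right) \left(1 + C + 2 C^{2}\right)$)
$10 \cdot 4 + d{\left(-8 \right)} 100 = 10 \cdot 4 + - 8 \left(2 + 2 \left(-8\right)^{3} + 3 \left(-8\right) + 5 \left(-8\right)^{2}\right) 100 = 40 + - 8 \left(2 + 2 \left(-512\right) - 24 + 5 \cdot 64\right) 100 = 40 + - 8 \left(2 - 1024 - 24 + 320\right) 100 = 40 + \left(-8\right) \left(-726\right) 100 = 40 + 5808 \cdot 100 = 40 + 580800 = 580840$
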